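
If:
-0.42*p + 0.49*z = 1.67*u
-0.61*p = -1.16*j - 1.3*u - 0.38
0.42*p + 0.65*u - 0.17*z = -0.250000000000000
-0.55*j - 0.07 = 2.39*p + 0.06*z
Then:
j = 2.12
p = -0.31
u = -2.33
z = -8.21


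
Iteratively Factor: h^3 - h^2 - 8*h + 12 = (h - 2)*(h^2 + h - 6) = (h - 2)^2*(h + 3)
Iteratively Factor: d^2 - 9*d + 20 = (d - 5)*(d - 4)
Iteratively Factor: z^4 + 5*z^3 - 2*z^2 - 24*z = (z + 4)*(z^3 + z^2 - 6*z) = z*(z + 4)*(z^2 + z - 6) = z*(z + 3)*(z + 4)*(z - 2)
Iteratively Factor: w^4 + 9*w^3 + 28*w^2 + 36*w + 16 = (w + 2)*(w^3 + 7*w^2 + 14*w + 8) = (w + 1)*(w + 2)*(w^2 + 6*w + 8) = (w + 1)*(w + 2)*(w + 4)*(w + 2)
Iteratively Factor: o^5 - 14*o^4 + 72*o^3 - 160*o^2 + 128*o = (o)*(o^4 - 14*o^3 + 72*o^2 - 160*o + 128) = o*(o - 4)*(o^3 - 10*o^2 + 32*o - 32) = o*(o - 4)*(o - 2)*(o^2 - 8*o + 16) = o*(o - 4)^2*(o - 2)*(o - 4)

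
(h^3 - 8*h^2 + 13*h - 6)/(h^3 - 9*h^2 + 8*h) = (h^2 - 7*h + 6)/(h*(h - 8))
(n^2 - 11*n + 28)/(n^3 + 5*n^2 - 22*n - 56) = (n - 7)/(n^2 + 9*n + 14)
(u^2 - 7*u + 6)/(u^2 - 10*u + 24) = (u - 1)/(u - 4)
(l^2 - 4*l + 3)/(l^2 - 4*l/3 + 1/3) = 3*(l - 3)/(3*l - 1)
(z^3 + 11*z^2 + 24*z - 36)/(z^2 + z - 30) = (z^2 + 5*z - 6)/(z - 5)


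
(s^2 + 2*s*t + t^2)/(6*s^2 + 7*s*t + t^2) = (s + t)/(6*s + t)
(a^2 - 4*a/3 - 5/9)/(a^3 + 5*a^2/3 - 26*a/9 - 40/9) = (3*a + 1)/(3*a^2 + 10*a + 8)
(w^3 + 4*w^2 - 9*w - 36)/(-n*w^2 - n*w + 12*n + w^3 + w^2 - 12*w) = (w + 3)/(-n + w)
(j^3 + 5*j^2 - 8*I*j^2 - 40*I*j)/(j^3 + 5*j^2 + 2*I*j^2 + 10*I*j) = (j - 8*I)/(j + 2*I)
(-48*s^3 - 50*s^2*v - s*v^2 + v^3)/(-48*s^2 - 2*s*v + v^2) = s + v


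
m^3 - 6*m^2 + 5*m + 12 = (m - 4)*(m - 3)*(m + 1)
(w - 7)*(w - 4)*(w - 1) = w^3 - 12*w^2 + 39*w - 28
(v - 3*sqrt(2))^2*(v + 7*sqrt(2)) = v^3 + sqrt(2)*v^2 - 66*v + 126*sqrt(2)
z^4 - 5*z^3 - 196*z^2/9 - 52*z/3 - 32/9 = (z - 8)*(z + 1/3)*(z + 2/3)*(z + 2)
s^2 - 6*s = s*(s - 6)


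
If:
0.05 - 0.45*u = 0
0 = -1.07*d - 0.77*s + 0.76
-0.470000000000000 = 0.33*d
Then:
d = -1.42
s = 2.97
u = 0.11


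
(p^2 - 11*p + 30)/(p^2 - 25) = (p - 6)/(p + 5)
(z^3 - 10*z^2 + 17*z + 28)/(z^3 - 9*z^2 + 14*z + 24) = (z - 7)/(z - 6)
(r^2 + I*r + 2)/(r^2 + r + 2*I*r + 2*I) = (r - I)/(r + 1)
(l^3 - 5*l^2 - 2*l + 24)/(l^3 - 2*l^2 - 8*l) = (l - 3)/l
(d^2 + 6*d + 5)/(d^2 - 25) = (d + 1)/(d - 5)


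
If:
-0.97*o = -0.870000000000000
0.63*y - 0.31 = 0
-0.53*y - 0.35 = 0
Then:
No Solution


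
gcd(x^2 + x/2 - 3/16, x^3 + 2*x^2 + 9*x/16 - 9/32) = x^2 + x/2 - 3/16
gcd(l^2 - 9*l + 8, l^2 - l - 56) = l - 8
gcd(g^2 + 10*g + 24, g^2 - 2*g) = 1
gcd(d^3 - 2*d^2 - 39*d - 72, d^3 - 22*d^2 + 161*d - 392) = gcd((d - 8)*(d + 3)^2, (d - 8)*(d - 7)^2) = d - 8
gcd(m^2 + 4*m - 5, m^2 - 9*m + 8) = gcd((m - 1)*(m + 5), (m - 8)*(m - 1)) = m - 1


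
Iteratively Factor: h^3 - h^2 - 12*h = (h + 3)*(h^2 - 4*h) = h*(h + 3)*(h - 4)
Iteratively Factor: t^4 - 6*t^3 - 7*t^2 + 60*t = (t - 5)*(t^3 - t^2 - 12*t) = (t - 5)*(t - 4)*(t^2 + 3*t) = t*(t - 5)*(t - 4)*(t + 3)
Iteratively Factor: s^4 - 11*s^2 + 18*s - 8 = (s + 4)*(s^3 - 4*s^2 + 5*s - 2) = (s - 1)*(s + 4)*(s^2 - 3*s + 2) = (s - 1)^2*(s + 4)*(s - 2)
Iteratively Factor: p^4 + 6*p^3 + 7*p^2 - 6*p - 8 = (p - 1)*(p^3 + 7*p^2 + 14*p + 8) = (p - 1)*(p + 4)*(p^2 + 3*p + 2) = (p - 1)*(p + 1)*(p + 4)*(p + 2)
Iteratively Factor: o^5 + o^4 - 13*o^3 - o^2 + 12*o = (o - 1)*(o^4 + 2*o^3 - 11*o^2 - 12*o) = (o - 1)*(o + 4)*(o^3 - 2*o^2 - 3*o) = (o - 1)*(o + 1)*(o + 4)*(o^2 - 3*o) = (o - 3)*(o - 1)*(o + 1)*(o + 4)*(o)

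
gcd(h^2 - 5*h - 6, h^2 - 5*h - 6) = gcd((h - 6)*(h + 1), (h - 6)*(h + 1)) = h^2 - 5*h - 6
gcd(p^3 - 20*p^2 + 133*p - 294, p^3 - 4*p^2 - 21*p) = p - 7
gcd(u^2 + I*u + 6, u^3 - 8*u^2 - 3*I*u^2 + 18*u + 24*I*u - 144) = u + 3*I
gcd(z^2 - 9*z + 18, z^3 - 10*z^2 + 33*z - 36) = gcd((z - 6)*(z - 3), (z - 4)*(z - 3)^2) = z - 3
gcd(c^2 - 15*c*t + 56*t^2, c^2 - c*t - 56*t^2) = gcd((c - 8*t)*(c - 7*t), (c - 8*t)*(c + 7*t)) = -c + 8*t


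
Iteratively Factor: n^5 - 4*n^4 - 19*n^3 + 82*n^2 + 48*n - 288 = (n - 4)*(n^4 - 19*n^2 + 6*n + 72) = (n - 4)*(n - 3)*(n^3 + 3*n^2 - 10*n - 24) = (n - 4)*(n - 3)*(n + 4)*(n^2 - n - 6) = (n - 4)*(n - 3)^2*(n + 4)*(n + 2)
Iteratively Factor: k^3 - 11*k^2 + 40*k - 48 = (k - 4)*(k^2 - 7*k + 12) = (k - 4)^2*(k - 3)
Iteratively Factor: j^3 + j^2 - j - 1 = (j + 1)*(j^2 - 1) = (j + 1)^2*(j - 1)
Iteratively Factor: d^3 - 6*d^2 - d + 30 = (d - 3)*(d^2 - 3*d - 10) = (d - 3)*(d + 2)*(d - 5)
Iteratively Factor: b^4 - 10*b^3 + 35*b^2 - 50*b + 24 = (b - 2)*(b^3 - 8*b^2 + 19*b - 12) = (b - 2)*(b - 1)*(b^2 - 7*b + 12) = (b - 3)*(b - 2)*(b - 1)*(b - 4)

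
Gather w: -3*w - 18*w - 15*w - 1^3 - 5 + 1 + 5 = -36*w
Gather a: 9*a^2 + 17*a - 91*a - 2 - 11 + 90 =9*a^2 - 74*a + 77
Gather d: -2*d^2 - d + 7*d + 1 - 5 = -2*d^2 + 6*d - 4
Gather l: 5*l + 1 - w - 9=5*l - w - 8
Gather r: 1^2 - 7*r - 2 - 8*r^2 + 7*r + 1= -8*r^2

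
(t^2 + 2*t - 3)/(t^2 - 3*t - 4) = (-t^2 - 2*t + 3)/(-t^2 + 3*t + 4)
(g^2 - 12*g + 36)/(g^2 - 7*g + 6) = (g - 6)/(g - 1)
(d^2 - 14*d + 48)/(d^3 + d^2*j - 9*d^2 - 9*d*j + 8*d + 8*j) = (d - 6)/(d^2 + d*j - d - j)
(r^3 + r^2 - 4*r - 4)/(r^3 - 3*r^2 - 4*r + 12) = (r + 1)/(r - 3)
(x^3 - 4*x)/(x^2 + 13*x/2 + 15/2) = 2*x*(x^2 - 4)/(2*x^2 + 13*x + 15)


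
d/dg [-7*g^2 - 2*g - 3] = -14*g - 2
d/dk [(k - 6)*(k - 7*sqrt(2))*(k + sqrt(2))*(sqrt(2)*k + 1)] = 4*sqrt(2)*k^3 - 33*k^2 - 18*sqrt(2)*k^2 - 40*sqrt(2)*k + 132*k - 14 + 120*sqrt(2)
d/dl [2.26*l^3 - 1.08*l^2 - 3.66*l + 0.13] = 6.78*l^2 - 2.16*l - 3.66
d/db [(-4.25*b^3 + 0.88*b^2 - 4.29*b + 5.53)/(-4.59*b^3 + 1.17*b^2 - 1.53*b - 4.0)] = (-0.933299999999999*b^4 - 26.3772*b^3 + 130.821*b^2 - 19.9802*b + 25.6209)/(21.0681*b^6 - 10.7406*b^5 + 15.4143*b^4 + 33.1398*b^3 - 7.0191*b^2 + 12.24*b + 16.0)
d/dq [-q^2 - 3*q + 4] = -2*q - 3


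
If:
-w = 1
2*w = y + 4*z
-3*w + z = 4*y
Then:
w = -1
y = 10/17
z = -11/17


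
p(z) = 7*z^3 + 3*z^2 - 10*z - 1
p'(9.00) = 1745.00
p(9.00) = 5255.00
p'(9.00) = 1745.00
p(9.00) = 5255.00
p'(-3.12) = 175.70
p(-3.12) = -153.20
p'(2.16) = 100.94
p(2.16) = 61.94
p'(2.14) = 99.01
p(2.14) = 59.94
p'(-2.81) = 138.96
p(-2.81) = -104.53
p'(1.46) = 43.52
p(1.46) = 12.58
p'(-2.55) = 111.25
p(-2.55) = -72.06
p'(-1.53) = 29.98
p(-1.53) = -3.75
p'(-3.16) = 180.74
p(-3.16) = -160.32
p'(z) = 21*z^2 + 6*z - 10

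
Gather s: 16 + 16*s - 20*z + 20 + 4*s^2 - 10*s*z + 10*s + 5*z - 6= 4*s^2 + s*(26 - 10*z) - 15*z + 30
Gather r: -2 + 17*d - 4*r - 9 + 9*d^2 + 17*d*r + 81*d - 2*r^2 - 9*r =9*d^2 + 98*d - 2*r^2 + r*(17*d - 13) - 11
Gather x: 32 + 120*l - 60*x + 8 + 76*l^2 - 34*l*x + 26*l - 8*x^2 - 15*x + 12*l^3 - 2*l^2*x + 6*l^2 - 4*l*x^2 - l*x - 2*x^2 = 12*l^3 + 82*l^2 + 146*l + x^2*(-4*l - 10) + x*(-2*l^2 - 35*l - 75) + 40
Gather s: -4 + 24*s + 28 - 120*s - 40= -96*s - 16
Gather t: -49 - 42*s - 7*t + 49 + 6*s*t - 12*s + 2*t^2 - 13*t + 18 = -54*s + 2*t^2 + t*(6*s - 20) + 18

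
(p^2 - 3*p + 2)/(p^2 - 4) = (p - 1)/(p + 2)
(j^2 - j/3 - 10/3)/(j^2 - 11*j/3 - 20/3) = (-3*j^2 + j + 10)/(-3*j^2 + 11*j + 20)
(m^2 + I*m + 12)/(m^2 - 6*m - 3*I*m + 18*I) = (m + 4*I)/(m - 6)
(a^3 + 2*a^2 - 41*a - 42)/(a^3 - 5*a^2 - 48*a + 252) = (a + 1)/(a - 6)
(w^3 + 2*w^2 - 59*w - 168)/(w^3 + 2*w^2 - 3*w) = (w^2 - w - 56)/(w*(w - 1))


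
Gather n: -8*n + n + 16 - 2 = 14 - 7*n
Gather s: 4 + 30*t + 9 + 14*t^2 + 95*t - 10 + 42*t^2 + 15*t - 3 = 56*t^2 + 140*t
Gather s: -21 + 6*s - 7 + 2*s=8*s - 28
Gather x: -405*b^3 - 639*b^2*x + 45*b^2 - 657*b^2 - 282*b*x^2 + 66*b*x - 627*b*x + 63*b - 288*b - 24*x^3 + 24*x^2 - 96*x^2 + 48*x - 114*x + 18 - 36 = -405*b^3 - 612*b^2 - 225*b - 24*x^3 + x^2*(-282*b - 72) + x*(-639*b^2 - 561*b - 66) - 18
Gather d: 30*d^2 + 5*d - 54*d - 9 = 30*d^2 - 49*d - 9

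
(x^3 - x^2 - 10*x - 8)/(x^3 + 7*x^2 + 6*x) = (x^2 - 2*x - 8)/(x*(x + 6))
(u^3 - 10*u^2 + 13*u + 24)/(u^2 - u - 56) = (u^2 - 2*u - 3)/(u + 7)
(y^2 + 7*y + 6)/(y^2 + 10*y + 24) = (y + 1)/(y + 4)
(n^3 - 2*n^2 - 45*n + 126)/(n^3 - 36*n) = (n^2 + 4*n - 21)/(n*(n + 6))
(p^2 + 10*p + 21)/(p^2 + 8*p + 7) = (p + 3)/(p + 1)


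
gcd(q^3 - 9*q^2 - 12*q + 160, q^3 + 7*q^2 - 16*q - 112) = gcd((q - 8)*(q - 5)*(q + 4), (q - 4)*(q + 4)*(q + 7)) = q + 4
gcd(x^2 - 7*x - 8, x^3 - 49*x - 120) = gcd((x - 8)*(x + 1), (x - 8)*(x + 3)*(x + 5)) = x - 8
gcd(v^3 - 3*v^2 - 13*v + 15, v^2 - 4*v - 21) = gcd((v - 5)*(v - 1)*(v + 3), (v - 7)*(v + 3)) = v + 3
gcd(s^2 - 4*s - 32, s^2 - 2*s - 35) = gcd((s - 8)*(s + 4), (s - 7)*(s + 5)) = 1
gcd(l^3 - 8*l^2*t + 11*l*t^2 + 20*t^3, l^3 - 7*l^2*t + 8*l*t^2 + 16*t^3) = -l^2 + 3*l*t + 4*t^2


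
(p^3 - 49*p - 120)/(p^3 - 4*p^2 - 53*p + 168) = (p^2 + 8*p + 15)/(p^2 + 4*p - 21)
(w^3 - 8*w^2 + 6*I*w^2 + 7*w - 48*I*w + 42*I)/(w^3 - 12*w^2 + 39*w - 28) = (w + 6*I)/(w - 4)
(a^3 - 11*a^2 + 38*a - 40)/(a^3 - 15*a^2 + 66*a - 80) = (a - 4)/(a - 8)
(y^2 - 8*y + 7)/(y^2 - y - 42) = (y - 1)/(y + 6)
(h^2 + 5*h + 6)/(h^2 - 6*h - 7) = (h^2 + 5*h + 6)/(h^2 - 6*h - 7)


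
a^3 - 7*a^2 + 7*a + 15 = (a - 5)*(a - 3)*(a + 1)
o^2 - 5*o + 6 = (o - 3)*(o - 2)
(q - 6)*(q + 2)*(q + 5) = q^3 + q^2 - 32*q - 60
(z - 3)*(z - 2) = z^2 - 5*z + 6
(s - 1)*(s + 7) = s^2 + 6*s - 7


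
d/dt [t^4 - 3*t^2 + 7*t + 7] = 4*t^3 - 6*t + 7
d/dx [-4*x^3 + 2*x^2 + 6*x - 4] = -12*x^2 + 4*x + 6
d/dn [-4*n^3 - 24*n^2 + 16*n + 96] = -12*n^2 - 48*n + 16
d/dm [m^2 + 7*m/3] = 2*m + 7/3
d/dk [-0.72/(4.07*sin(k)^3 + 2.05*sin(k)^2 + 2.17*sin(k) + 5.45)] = (8.7912*sin(k)^2 + 2.952*sin(k) + 1.5624)*cos(k)/(4.07*sin(k)^3 + 2.05*sin(k)^2 + 2.17*sin(k) + 5.45)^2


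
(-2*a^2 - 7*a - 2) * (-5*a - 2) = 10*a^3 + 39*a^2 + 24*a + 4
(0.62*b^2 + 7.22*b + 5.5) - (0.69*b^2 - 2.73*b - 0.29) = -0.07*b^2 + 9.95*b + 5.79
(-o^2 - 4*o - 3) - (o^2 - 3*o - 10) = -2*o^2 - o + 7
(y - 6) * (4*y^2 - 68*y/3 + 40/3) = 4*y^3 - 140*y^2/3 + 448*y/3 - 80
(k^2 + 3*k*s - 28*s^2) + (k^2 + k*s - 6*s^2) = 2*k^2 + 4*k*s - 34*s^2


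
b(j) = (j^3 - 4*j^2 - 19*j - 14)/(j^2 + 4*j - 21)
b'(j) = (-2*j - 4)*(j^3 - 4*j^2 - 19*j - 14)/(j^2 + 4*j - 21)^2 + (3*j^2 - 8*j - 19)/(j^2 + 4*j - 21)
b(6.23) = -1.07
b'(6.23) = 1.53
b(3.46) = -17.92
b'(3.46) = 38.42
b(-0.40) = 0.32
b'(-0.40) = 0.73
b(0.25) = 0.95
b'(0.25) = 1.26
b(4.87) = -3.87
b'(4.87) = 2.99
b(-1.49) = -0.09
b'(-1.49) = 0.01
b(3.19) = -42.79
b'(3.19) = 222.20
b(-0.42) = 0.30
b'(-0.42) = 0.71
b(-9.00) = -37.33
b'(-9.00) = -9.44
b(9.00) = 2.29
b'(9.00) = 1.06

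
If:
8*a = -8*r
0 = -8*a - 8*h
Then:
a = -r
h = r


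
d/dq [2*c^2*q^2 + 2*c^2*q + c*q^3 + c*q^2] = c*(4*c*q + 2*c + 3*q^2 + 2*q)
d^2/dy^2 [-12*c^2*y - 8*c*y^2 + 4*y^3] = -16*c + 24*y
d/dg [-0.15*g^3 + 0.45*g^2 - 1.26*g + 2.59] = -0.45*g^2 + 0.9*g - 1.26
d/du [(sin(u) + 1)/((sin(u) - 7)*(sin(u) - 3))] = (-2*sin(u) + cos(u)^2 + 30)*cos(u)/((sin(u) - 7)^2*(sin(u) - 3)^2)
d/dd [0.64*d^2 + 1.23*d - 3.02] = 1.28*d + 1.23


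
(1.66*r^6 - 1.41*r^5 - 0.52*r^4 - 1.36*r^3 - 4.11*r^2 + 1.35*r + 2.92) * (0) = 0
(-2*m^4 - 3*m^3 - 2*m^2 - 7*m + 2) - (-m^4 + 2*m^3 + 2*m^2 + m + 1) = -m^4 - 5*m^3 - 4*m^2 - 8*m + 1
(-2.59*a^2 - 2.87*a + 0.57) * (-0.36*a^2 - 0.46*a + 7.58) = 0.9324*a^4 + 2.2246*a^3 - 18.5172*a^2 - 22.0168*a + 4.3206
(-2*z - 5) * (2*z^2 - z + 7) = -4*z^3 - 8*z^2 - 9*z - 35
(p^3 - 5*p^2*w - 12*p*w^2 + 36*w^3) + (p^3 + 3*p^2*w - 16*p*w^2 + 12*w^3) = 2*p^3 - 2*p^2*w - 28*p*w^2 + 48*w^3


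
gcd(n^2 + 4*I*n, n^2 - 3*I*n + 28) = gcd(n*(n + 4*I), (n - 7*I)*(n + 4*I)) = n + 4*I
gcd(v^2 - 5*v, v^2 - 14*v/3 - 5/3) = v - 5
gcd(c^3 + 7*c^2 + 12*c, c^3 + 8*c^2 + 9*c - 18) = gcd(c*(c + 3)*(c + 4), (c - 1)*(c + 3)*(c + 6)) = c + 3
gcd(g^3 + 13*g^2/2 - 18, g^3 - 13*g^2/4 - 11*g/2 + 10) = g + 2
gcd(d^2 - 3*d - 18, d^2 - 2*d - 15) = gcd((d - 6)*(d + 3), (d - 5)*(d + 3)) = d + 3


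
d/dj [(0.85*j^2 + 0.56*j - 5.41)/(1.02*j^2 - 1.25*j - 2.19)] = (-1.6337*j^2 + 7.3134*j - 7.9889)/(1.0404*j^4 - 2.55*j^3 - 2.9051*j^2 + 5.475*j + 4.7961)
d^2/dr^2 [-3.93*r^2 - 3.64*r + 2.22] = -7.86000000000000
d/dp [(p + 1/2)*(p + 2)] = 2*p + 5/2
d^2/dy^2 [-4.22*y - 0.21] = 0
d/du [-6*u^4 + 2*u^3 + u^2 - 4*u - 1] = -24*u^3 + 6*u^2 + 2*u - 4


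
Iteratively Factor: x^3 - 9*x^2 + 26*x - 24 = (x - 4)*(x^2 - 5*x + 6) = (x - 4)*(x - 3)*(x - 2)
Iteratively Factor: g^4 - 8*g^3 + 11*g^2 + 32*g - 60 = (g - 5)*(g^3 - 3*g^2 - 4*g + 12) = (g - 5)*(g - 2)*(g^2 - g - 6) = (g - 5)*(g - 2)*(g + 2)*(g - 3)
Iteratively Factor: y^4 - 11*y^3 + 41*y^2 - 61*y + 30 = (y - 5)*(y^3 - 6*y^2 + 11*y - 6) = (y - 5)*(y - 3)*(y^2 - 3*y + 2) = (y - 5)*(y - 3)*(y - 1)*(y - 2)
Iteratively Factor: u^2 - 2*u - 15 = (u - 5)*(u + 3)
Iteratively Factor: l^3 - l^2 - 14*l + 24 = (l - 2)*(l^2 + l - 12) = (l - 3)*(l - 2)*(l + 4)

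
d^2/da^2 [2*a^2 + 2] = 4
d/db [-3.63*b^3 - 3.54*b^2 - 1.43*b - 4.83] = -10.89*b^2 - 7.08*b - 1.43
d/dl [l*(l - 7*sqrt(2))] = 2*l - 7*sqrt(2)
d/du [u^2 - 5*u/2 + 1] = 2*u - 5/2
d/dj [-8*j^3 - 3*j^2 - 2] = 6*j*(-4*j - 1)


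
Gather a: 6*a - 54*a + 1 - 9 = -48*a - 8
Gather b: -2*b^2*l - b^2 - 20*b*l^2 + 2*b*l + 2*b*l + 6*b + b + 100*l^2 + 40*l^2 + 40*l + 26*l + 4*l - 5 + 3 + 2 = b^2*(-2*l - 1) + b*(-20*l^2 + 4*l + 7) + 140*l^2 + 70*l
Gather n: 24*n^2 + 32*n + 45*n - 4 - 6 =24*n^2 + 77*n - 10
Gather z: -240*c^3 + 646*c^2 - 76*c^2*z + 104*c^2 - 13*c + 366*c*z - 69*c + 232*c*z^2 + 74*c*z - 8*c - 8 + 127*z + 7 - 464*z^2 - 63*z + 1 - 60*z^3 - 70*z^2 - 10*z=-240*c^3 + 750*c^2 - 90*c - 60*z^3 + z^2*(232*c - 534) + z*(-76*c^2 + 440*c + 54)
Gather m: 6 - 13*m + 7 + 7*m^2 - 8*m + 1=7*m^2 - 21*m + 14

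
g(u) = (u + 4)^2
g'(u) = 2*u + 8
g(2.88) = 47.33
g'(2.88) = 13.76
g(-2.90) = 1.21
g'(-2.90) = 2.20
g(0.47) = 19.98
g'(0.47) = 8.94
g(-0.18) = 14.59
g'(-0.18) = 7.64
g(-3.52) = 0.23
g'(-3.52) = 0.96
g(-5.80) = 3.24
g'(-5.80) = -3.60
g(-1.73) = 5.15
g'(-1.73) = 4.54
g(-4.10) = 0.01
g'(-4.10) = -0.20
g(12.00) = 256.00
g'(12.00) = 32.00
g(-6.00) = 4.00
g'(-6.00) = -4.00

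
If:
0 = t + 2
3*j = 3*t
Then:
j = -2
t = -2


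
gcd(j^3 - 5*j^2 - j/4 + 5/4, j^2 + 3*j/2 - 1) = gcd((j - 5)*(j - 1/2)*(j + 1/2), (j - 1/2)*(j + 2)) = j - 1/2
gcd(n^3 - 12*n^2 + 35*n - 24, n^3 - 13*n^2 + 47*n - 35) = n - 1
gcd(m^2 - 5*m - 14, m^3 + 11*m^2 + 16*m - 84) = 1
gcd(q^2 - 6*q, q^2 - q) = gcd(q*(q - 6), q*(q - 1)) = q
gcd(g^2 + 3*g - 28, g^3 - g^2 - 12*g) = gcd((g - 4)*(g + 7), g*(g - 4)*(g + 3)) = g - 4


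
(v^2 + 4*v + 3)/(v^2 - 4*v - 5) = (v + 3)/(v - 5)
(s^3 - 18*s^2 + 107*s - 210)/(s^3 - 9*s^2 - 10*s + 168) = (s - 5)/(s + 4)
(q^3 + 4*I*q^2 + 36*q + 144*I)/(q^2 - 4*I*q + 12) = (q^2 + 10*I*q - 24)/(q + 2*I)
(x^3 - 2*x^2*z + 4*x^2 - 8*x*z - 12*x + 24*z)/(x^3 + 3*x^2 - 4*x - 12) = (x^2 - 2*x*z + 6*x - 12*z)/(x^2 + 5*x + 6)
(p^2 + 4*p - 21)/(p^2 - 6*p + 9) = (p + 7)/(p - 3)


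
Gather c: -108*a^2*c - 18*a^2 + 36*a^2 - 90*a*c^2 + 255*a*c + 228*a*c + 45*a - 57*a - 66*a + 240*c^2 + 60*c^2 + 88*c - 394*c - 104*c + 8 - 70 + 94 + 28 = 18*a^2 - 78*a + c^2*(300 - 90*a) + c*(-108*a^2 + 483*a - 410) + 60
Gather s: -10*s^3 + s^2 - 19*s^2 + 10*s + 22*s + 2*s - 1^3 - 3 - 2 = -10*s^3 - 18*s^2 + 34*s - 6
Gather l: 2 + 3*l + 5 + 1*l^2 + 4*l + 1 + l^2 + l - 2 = 2*l^2 + 8*l + 6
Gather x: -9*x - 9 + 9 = -9*x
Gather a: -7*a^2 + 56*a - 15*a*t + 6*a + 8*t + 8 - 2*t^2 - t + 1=-7*a^2 + a*(62 - 15*t) - 2*t^2 + 7*t + 9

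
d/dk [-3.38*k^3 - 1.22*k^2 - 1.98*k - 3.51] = -10.14*k^2 - 2.44*k - 1.98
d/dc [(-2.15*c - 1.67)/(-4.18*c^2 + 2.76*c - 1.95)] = (-8.987*c^2 - 13.9612*c + 8.8017)/(17.4724*c^4 - 23.0736*c^3 + 23.9196*c^2 - 10.764*c + 3.8025)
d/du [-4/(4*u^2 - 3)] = 32*u/(4*u^2 - 3)^2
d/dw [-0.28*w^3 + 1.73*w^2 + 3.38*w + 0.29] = -0.84*w^2 + 3.46*w + 3.38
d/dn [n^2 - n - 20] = 2*n - 1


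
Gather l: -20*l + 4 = 4 - 20*l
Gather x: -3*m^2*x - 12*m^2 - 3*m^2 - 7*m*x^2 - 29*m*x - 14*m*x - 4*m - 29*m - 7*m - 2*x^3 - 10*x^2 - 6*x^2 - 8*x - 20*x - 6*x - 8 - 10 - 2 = -15*m^2 - 40*m - 2*x^3 + x^2*(-7*m - 16) + x*(-3*m^2 - 43*m - 34) - 20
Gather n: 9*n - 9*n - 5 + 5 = 0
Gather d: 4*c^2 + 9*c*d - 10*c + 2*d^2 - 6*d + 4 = 4*c^2 - 10*c + 2*d^2 + d*(9*c - 6) + 4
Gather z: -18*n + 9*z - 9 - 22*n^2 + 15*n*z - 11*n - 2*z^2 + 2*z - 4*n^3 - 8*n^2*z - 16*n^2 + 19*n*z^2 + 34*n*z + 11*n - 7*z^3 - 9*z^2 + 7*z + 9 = -4*n^3 - 38*n^2 - 18*n - 7*z^3 + z^2*(19*n - 11) + z*(-8*n^2 + 49*n + 18)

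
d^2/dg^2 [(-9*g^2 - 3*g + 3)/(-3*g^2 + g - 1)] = 36*(3*g^3 - 9*g^2 + 1)/(27*g^6 - 27*g^5 + 36*g^4 - 19*g^3 + 12*g^2 - 3*g + 1)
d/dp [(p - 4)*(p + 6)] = 2*p + 2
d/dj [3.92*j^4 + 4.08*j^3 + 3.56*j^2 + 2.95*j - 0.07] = 15.68*j^3 + 12.24*j^2 + 7.12*j + 2.95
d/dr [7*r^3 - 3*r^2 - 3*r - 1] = 21*r^2 - 6*r - 3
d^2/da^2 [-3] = 0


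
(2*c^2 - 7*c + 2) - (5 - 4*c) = 2*c^2 - 3*c - 3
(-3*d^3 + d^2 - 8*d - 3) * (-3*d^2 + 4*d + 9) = 9*d^5 - 15*d^4 + d^3 - 14*d^2 - 84*d - 27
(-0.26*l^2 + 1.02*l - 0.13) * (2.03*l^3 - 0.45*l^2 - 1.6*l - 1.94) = -0.5278*l^5 + 2.1876*l^4 - 0.3069*l^3 - 1.0691*l^2 - 1.7708*l + 0.2522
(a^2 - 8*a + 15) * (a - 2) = a^3 - 10*a^2 + 31*a - 30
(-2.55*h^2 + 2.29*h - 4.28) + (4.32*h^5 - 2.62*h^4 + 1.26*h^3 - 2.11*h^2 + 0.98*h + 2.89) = 4.32*h^5 - 2.62*h^4 + 1.26*h^3 - 4.66*h^2 + 3.27*h - 1.39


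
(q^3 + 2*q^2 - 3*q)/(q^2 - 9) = q*(q - 1)/(q - 3)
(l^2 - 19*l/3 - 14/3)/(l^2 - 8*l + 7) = (l + 2/3)/(l - 1)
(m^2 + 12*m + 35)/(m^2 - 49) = (m + 5)/(m - 7)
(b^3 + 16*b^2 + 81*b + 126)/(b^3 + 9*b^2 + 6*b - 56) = (b^2 + 9*b + 18)/(b^2 + 2*b - 8)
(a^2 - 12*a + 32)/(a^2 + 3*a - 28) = (a - 8)/(a + 7)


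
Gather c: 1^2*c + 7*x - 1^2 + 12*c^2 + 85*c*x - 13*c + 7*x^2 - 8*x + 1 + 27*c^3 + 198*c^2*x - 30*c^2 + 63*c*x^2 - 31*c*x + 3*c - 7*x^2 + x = 27*c^3 + c^2*(198*x - 18) + c*(63*x^2 + 54*x - 9)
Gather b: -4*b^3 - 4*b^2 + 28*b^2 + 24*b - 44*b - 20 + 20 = -4*b^3 + 24*b^2 - 20*b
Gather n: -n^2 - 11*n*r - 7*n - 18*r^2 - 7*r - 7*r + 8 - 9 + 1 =-n^2 + n*(-11*r - 7) - 18*r^2 - 14*r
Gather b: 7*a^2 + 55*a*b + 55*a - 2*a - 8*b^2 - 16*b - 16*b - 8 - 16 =7*a^2 + 53*a - 8*b^2 + b*(55*a - 32) - 24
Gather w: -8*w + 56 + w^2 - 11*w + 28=w^2 - 19*w + 84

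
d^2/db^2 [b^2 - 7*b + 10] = 2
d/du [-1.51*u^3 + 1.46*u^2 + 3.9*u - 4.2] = -4.53*u^2 + 2.92*u + 3.9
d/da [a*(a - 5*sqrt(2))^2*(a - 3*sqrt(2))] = 4*a^3 - 39*sqrt(2)*a^2 + 220*a - 150*sqrt(2)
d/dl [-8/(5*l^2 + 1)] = 80*l/(5*l^2 + 1)^2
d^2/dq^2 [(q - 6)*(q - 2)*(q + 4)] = 6*q - 8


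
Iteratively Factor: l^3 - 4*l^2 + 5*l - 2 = (l - 1)*(l^2 - 3*l + 2) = (l - 1)^2*(l - 2)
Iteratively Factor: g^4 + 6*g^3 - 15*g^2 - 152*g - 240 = (g + 4)*(g^3 + 2*g^2 - 23*g - 60) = (g + 4)^2*(g^2 - 2*g - 15) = (g - 5)*(g + 4)^2*(g + 3)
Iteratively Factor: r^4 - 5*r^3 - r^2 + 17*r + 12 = (r - 4)*(r^3 - r^2 - 5*r - 3) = (r - 4)*(r + 1)*(r^2 - 2*r - 3) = (r - 4)*(r + 1)^2*(r - 3)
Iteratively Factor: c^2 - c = (c - 1)*(c)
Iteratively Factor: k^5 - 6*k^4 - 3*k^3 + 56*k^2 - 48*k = (k - 4)*(k^4 - 2*k^3 - 11*k^2 + 12*k) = (k - 4)*(k - 1)*(k^3 - k^2 - 12*k) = (k - 4)*(k - 1)*(k + 3)*(k^2 - 4*k) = (k - 4)^2*(k - 1)*(k + 3)*(k)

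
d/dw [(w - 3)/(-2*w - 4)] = -5/(2*(w + 2)^2)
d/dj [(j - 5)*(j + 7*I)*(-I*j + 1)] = -3*I*j^2 + j*(16 + 10*I) - 40 + 7*I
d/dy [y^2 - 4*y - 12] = 2*y - 4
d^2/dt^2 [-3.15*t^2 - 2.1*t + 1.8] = -6.30000000000000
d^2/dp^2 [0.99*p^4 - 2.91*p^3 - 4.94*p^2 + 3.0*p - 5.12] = 11.88*p^2 - 17.46*p - 9.88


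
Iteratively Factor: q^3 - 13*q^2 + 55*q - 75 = (q - 5)*(q^2 - 8*q + 15) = (q - 5)^2*(q - 3)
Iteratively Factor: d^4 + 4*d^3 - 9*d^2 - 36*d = (d + 4)*(d^3 - 9*d) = (d - 3)*(d + 4)*(d^2 + 3*d) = d*(d - 3)*(d + 4)*(d + 3)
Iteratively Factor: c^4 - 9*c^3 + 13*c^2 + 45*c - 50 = (c - 5)*(c^3 - 4*c^2 - 7*c + 10) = (c - 5)*(c + 2)*(c^2 - 6*c + 5) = (c - 5)^2*(c + 2)*(c - 1)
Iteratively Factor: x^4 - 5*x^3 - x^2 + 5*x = (x)*(x^3 - 5*x^2 - x + 5) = x*(x + 1)*(x^2 - 6*x + 5) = x*(x - 5)*(x + 1)*(x - 1)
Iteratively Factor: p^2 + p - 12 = (p + 4)*(p - 3)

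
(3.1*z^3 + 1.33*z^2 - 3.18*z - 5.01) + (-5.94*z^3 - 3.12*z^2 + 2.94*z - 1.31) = -2.84*z^3 - 1.79*z^2 - 0.24*z - 6.32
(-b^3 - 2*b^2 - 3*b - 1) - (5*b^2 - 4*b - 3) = -b^3 - 7*b^2 + b + 2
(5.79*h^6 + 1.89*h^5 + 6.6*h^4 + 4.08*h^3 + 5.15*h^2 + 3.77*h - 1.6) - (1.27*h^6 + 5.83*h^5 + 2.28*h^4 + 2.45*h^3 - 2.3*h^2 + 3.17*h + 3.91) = 4.52*h^6 - 3.94*h^5 + 4.32*h^4 + 1.63*h^3 + 7.45*h^2 + 0.6*h - 5.51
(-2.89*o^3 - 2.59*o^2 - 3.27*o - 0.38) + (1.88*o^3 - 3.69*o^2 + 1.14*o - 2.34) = -1.01*o^3 - 6.28*o^2 - 2.13*o - 2.72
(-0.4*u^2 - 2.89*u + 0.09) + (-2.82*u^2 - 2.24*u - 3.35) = -3.22*u^2 - 5.13*u - 3.26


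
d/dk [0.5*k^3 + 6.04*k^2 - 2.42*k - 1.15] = 1.5*k^2 + 12.08*k - 2.42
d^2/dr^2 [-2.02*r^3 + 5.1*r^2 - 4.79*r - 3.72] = 10.2 - 12.12*r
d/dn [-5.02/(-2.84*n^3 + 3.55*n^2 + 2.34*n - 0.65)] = (-42.7704*n^2 + 35.642*n + 11.7468)/(2.84*n^3 - 3.55*n^2 - 2.34*n + 0.65)^2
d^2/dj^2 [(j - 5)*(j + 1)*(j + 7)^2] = 12*j^2 + 60*j - 24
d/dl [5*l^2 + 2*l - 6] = 10*l + 2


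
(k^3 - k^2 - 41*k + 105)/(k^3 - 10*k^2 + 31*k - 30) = (k + 7)/(k - 2)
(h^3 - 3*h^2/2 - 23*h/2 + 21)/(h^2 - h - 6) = (h^2 + 3*h/2 - 7)/(h + 2)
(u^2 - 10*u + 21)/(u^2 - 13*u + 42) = (u - 3)/(u - 6)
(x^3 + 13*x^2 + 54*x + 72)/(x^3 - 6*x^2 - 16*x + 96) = (x^2 + 9*x + 18)/(x^2 - 10*x + 24)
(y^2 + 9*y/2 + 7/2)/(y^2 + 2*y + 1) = (y + 7/2)/(y + 1)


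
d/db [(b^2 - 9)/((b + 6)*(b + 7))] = (13*b^2 + 102*b + 117)/(b^4 + 26*b^3 + 253*b^2 + 1092*b + 1764)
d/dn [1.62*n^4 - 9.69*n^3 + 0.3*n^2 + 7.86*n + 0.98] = 6.48*n^3 - 29.07*n^2 + 0.6*n + 7.86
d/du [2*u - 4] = 2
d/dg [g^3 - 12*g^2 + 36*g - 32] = 3*g^2 - 24*g + 36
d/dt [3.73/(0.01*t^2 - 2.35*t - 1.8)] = (8.7655 - 0.0746*t)/(-0.01*t^2 + 2.35*t + 1.8)^2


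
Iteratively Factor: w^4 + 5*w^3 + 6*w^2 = (w + 3)*(w^3 + 2*w^2) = w*(w + 3)*(w^2 + 2*w) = w^2*(w + 3)*(w + 2)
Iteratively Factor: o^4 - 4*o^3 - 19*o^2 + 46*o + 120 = (o - 5)*(o^3 + o^2 - 14*o - 24) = (o - 5)*(o - 4)*(o^2 + 5*o + 6) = (o - 5)*(o - 4)*(o + 2)*(o + 3)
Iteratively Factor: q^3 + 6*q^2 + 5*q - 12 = (q - 1)*(q^2 + 7*q + 12) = (q - 1)*(q + 4)*(q + 3)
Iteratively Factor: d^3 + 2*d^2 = (d)*(d^2 + 2*d) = d*(d + 2)*(d)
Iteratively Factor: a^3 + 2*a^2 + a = (a + 1)*(a^2 + a) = (a + 1)^2*(a)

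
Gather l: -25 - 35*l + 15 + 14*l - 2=-21*l - 12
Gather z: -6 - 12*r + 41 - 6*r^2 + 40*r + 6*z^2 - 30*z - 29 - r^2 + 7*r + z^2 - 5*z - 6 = -7*r^2 + 35*r + 7*z^2 - 35*z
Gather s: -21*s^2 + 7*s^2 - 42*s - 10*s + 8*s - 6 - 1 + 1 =-14*s^2 - 44*s - 6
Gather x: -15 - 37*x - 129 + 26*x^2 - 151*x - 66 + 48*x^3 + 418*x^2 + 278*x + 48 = 48*x^3 + 444*x^2 + 90*x - 162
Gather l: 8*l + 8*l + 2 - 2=16*l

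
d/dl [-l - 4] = -1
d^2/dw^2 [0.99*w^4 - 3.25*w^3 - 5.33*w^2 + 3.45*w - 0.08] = 11.88*w^2 - 19.5*w - 10.66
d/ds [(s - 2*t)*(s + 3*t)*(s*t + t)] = t*(3*s^2 + 2*s*t + 2*s - 6*t^2 + t)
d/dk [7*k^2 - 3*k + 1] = 14*k - 3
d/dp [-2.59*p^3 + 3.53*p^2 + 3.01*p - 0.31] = -7.77*p^2 + 7.06*p + 3.01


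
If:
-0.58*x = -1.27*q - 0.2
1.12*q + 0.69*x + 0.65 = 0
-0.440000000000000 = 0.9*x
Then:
No Solution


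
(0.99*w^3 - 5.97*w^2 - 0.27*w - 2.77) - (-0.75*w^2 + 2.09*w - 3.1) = 0.99*w^3 - 5.22*w^2 - 2.36*w + 0.33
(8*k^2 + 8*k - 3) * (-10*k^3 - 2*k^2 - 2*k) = -80*k^5 - 96*k^4 - 2*k^3 - 10*k^2 + 6*k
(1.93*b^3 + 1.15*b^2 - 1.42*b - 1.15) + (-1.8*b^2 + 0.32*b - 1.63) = 1.93*b^3 - 0.65*b^2 - 1.1*b - 2.78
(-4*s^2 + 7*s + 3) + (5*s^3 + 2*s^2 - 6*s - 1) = 5*s^3 - 2*s^2 + s + 2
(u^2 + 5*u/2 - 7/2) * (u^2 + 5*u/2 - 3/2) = u^4 + 5*u^3 + 5*u^2/4 - 25*u/2 + 21/4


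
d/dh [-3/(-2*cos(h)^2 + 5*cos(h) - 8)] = 3*(4*cos(h) - 5)*sin(h)/(-5*cos(h) + cos(2*h) + 9)^2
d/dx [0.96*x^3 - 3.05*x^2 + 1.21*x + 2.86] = 2.88*x^2 - 6.1*x + 1.21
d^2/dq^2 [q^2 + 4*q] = 2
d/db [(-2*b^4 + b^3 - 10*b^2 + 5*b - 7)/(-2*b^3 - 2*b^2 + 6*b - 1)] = (4*b^6 + 8*b^5 - 58*b^4 + 40*b^3 - 95*b^2 - 8*b + 37)/(4*b^6 + 8*b^5 - 20*b^4 - 20*b^3 + 40*b^2 - 12*b + 1)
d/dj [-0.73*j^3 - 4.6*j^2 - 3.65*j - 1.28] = -2.19*j^2 - 9.2*j - 3.65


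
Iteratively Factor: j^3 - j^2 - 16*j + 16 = (j + 4)*(j^2 - 5*j + 4) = (j - 1)*(j + 4)*(j - 4)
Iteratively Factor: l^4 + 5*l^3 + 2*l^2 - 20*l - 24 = (l + 3)*(l^3 + 2*l^2 - 4*l - 8) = (l - 2)*(l + 3)*(l^2 + 4*l + 4) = (l - 2)*(l + 2)*(l + 3)*(l + 2)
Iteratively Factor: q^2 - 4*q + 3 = (q - 1)*(q - 3)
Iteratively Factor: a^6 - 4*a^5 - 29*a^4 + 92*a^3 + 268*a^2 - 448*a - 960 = (a - 3)*(a^5 - a^4 - 32*a^3 - 4*a^2 + 256*a + 320) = (a - 3)*(a + 4)*(a^4 - 5*a^3 - 12*a^2 + 44*a + 80) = (a - 3)*(a + 2)*(a + 4)*(a^3 - 7*a^2 + 2*a + 40) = (a - 3)*(a + 2)^2*(a + 4)*(a^2 - 9*a + 20) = (a - 4)*(a - 3)*(a + 2)^2*(a + 4)*(a - 5)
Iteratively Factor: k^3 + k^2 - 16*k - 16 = (k + 1)*(k^2 - 16) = (k + 1)*(k + 4)*(k - 4)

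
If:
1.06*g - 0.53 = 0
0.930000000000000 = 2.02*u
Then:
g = 0.50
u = 0.46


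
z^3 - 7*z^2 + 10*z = z*(z - 5)*(z - 2)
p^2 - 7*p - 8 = (p - 8)*(p + 1)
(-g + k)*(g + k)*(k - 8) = -g^2*k + 8*g^2 + k^3 - 8*k^2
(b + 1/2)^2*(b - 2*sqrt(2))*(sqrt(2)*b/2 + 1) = sqrt(2)*b^4/2 - b^3 + sqrt(2)*b^3/2 - 15*sqrt(2)*b^2/8 - b^2 - 2*sqrt(2)*b - b/4 - sqrt(2)/2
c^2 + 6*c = c*(c + 6)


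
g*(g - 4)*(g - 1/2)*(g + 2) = g^4 - 5*g^3/2 - 7*g^2 + 4*g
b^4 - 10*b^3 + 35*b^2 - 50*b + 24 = (b - 4)*(b - 3)*(b - 2)*(b - 1)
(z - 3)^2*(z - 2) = z^3 - 8*z^2 + 21*z - 18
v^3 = v^3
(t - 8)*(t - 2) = t^2 - 10*t + 16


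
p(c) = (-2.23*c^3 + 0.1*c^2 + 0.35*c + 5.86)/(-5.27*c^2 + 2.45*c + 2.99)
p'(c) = (10.54*c - 2.45)*(-2.23*c^3 + 0.1*c^2 + 0.35*c + 5.86)/(-5.27*c^2 + 2.45*c + 2.99)^2 + (-6.69*c^2 + 0.2*c + 0.35)/(-5.27*c^2 + 2.45*c + 2.99) = (11.7521*c^4 - 10.927*c^3 - 17.9136*c^2 + 62.3624*c - 13.3105)/(27.7729*c^4 - 25.823*c^3 - 25.5121*c^2 + 14.651*c + 8.9401)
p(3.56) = 1.67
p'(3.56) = 0.45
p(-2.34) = -1.08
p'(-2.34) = 0.24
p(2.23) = 0.99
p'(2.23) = 0.65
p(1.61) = 0.39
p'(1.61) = 1.64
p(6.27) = 2.85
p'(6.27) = 0.42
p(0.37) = 1.86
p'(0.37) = 0.69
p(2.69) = 1.26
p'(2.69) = 0.52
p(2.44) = 1.12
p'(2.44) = 0.58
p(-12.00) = -4.93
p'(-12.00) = 0.42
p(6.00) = 2.73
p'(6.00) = 0.43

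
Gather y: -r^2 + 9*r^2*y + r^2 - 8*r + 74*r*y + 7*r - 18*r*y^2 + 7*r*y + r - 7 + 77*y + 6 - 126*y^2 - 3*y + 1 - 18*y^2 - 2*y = y^2*(-18*r - 144) + y*(9*r^2 + 81*r + 72)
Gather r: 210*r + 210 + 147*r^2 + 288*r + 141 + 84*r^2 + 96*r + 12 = 231*r^2 + 594*r + 363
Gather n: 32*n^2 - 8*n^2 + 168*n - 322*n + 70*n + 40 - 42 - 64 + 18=24*n^2 - 84*n - 48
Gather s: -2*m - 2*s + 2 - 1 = -2*m - 2*s + 1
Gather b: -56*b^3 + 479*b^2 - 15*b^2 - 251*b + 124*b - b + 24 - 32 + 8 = -56*b^3 + 464*b^2 - 128*b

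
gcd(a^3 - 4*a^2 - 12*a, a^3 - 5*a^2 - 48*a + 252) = a - 6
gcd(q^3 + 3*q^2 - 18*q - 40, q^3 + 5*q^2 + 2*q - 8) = q + 2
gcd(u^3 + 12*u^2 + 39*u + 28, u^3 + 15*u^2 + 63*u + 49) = u^2 + 8*u + 7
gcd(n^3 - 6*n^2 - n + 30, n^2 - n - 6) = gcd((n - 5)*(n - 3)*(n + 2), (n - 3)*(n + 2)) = n^2 - n - 6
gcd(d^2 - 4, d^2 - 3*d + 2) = d - 2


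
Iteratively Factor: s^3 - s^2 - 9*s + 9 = (s + 3)*(s^2 - 4*s + 3) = (s - 3)*(s + 3)*(s - 1)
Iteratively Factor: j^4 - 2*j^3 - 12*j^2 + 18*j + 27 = (j + 3)*(j^3 - 5*j^2 + 3*j + 9) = (j + 1)*(j + 3)*(j^2 - 6*j + 9) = (j - 3)*(j + 1)*(j + 3)*(j - 3)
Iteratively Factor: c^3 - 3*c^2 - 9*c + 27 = (c + 3)*(c^2 - 6*c + 9) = (c - 3)*(c + 3)*(c - 3)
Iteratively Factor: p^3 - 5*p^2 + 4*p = (p - 4)*(p^2 - p) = (p - 4)*(p - 1)*(p)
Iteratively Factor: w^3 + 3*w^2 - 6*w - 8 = (w - 2)*(w^2 + 5*w + 4) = (w - 2)*(w + 4)*(w + 1)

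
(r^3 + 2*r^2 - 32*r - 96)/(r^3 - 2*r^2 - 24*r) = (r + 4)/r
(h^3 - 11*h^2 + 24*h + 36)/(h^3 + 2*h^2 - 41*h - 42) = (h - 6)/(h + 7)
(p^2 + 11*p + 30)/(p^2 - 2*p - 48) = (p + 5)/(p - 8)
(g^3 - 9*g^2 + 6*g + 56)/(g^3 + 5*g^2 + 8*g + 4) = (g^2 - 11*g + 28)/(g^2 + 3*g + 2)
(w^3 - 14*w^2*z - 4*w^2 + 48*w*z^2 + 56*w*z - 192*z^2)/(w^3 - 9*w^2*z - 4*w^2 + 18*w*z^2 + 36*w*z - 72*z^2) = (-w + 8*z)/(-w + 3*z)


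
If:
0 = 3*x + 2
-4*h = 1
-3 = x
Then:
No Solution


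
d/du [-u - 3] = -1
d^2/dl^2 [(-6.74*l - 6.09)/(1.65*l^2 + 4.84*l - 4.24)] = (-(3.3*l + 4.84)*(6.6*l + 9.68)*(6.74*l + 6.09) + (66.726*l + 85.3402)*(1.65*l^2 + 4.84*l - 4.24))/(1.65*l^2 + 4.84*l - 4.24)^3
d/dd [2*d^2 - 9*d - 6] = 4*d - 9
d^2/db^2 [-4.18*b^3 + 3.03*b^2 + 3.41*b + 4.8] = 6.06 - 25.08*b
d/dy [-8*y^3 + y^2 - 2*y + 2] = -24*y^2 + 2*y - 2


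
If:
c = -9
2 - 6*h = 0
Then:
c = -9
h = 1/3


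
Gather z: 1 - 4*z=1 - 4*z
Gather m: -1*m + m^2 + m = m^2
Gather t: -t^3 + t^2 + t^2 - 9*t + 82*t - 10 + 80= -t^3 + 2*t^2 + 73*t + 70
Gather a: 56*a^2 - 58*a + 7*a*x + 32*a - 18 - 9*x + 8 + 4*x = 56*a^2 + a*(7*x - 26) - 5*x - 10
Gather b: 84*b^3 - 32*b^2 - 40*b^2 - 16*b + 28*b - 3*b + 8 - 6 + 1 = 84*b^3 - 72*b^2 + 9*b + 3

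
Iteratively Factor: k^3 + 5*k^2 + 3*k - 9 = (k + 3)*(k^2 + 2*k - 3) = (k + 3)^2*(k - 1)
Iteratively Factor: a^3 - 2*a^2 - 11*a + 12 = (a - 4)*(a^2 + 2*a - 3) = (a - 4)*(a + 3)*(a - 1)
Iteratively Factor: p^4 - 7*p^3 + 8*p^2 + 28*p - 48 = (p - 2)*(p^3 - 5*p^2 - 2*p + 24) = (p - 2)*(p + 2)*(p^2 - 7*p + 12) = (p - 3)*(p - 2)*(p + 2)*(p - 4)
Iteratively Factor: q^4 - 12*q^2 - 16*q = (q + 2)*(q^3 - 2*q^2 - 8*q) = (q + 2)^2*(q^2 - 4*q) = q*(q + 2)^2*(q - 4)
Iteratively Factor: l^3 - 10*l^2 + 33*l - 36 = (l - 3)*(l^2 - 7*l + 12) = (l - 3)^2*(l - 4)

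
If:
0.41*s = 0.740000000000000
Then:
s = 1.80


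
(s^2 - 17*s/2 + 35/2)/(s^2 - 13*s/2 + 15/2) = (2*s - 7)/(2*s - 3)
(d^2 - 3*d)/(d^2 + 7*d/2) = 2*(d - 3)/(2*d + 7)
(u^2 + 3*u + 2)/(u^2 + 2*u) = (u + 1)/u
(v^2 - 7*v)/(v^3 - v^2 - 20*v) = (7 - v)/(-v^2 + v + 20)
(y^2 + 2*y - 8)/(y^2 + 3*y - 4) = (y - 2)/(y - 1)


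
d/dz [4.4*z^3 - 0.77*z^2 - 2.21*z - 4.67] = 13.2*z^2 - 1.54*z - 2.21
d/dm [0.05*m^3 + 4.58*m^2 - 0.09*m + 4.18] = 0.15*m^2 + 9.16*m - 0.09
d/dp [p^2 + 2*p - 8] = 2*p + 2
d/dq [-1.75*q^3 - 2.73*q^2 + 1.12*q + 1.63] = -5.25*q^2 - 5.46*q + 1.12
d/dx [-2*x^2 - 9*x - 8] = -4*x - 9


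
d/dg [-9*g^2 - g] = -18*g - 1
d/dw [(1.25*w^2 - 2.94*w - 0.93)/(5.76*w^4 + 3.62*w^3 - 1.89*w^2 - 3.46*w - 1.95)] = (-14.4*w^5 + 46.2782*w^4 + 42.7128*w^3 + 0.2182*w^2 - 8.3904*w + 2.5152)/(33.1776*w^8 + 41.7024*w^7 - 8.6684*w^6 - 53.5428*w^5 - 43.9423*w^4 - 1.0392*w^3 + 19.3426*w^2 + 13.494*w + 3.8025)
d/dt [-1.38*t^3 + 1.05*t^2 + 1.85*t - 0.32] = -4.14*t^2 + 2.1*t + 1.85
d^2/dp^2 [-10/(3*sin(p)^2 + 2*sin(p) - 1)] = 20*(18*sin(p)^3 - 9*sin(p)^2 - 10*sin(p) - 7)/((sin(p) + 1)^2*(3*sin(p) - 1)^3)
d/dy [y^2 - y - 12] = 2*y - 1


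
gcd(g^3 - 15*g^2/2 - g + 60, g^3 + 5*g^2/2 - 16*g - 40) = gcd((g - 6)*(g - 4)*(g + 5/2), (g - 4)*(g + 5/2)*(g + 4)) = g^2 - 3*g/2 - 10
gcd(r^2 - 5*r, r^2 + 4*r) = r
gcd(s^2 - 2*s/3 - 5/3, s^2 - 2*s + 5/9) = s - 5/3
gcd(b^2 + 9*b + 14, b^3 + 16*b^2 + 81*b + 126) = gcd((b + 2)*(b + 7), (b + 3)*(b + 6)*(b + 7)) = b + 7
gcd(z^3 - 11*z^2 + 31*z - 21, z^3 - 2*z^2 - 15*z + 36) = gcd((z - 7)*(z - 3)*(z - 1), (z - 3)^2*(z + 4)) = z - 3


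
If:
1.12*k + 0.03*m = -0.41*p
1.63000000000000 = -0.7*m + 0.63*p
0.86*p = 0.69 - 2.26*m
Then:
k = -0.74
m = -0.48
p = 2.06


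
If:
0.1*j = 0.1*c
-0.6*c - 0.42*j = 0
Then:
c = 0.00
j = 0.00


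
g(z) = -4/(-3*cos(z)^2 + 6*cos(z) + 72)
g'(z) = -4*(-6*sin(z)*cos(z) + 6*sin(z))/(-3*cos(z)^2 + 6*cos(z) + 72)^2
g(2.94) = -0.06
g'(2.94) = -0.00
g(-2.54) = -0.06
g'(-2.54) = 0.01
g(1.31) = -0.05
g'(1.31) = -0.00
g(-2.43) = -0.06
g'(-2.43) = 0.01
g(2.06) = -0.06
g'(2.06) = -0.01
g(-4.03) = -0.06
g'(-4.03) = -0.01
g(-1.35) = -0.05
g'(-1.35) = 0.00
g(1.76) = -0.06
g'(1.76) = -0.01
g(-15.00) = -0.06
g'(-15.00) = 0.01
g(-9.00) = -0.06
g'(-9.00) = 0.00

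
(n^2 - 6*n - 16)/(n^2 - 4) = (n - 8)/(n - 2)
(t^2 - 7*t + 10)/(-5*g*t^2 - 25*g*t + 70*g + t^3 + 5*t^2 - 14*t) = (t - 5)/(-5*g*t - 35*g + t^2 + 7*t)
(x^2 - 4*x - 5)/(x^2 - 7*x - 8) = (x - 5)/(x - 8)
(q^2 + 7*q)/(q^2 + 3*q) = (q + 7)/(q + 3)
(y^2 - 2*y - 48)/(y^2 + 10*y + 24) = (y - 8)/(y + 4)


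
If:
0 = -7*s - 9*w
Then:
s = -9*w/7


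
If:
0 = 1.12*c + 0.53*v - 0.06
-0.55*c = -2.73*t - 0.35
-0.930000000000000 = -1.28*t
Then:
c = 4.24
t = 0.73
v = -8.85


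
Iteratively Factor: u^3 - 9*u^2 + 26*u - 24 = (u - 4)*(u^2 - 5*u + 6) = (u - 4)*(u - 3)*(u - 2)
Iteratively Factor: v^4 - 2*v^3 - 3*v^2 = (v + 1)*(v^3 - 3*v^2) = v*(v + 1)*(v^2 - 3*v) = v^2*(v + 1)*(v - 3)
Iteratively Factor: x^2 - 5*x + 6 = (x - 3)*(x - 2)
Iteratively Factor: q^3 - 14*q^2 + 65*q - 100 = (q - 5)*(q^2 - 9*q + 20) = (q - 5)^2*(q - 4)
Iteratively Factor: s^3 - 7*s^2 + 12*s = (s - 4)*(s^2 - 3*s) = (s - 4)*(s - 3)*(s)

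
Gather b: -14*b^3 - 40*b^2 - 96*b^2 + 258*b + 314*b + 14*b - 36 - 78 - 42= -14*b^3 - 136*b^2 + 586*b - 156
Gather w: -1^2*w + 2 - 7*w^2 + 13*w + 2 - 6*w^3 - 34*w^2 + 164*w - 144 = -6*w^3 - 41*w^2 + 176*w - 140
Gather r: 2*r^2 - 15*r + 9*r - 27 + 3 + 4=2*r^2 - 6*r - 20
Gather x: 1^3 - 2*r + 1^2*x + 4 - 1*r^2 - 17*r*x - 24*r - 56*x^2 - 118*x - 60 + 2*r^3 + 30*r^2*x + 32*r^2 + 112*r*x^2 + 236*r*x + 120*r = 2*r^3 + 31*r^2 + 94*r + x^2*(112*r - 56) + x*(30*r^2 + 219*r - 117) - 55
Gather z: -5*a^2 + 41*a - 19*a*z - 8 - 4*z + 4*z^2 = -5*a^2 + 41*a + 4*z^2 + z*(-19*a - 4) - 8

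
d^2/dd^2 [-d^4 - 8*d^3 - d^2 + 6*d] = -12*d^2 - 48*d - 2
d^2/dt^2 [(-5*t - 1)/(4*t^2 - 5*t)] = 2*(-80*t^3 - 48*t^2 + 60*t - 25)/(t^3*(64*t^3 - 240*t^2 + 300*t - 125))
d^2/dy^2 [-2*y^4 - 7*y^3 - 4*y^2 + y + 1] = -24*y^2 - 42*y - 8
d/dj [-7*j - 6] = -7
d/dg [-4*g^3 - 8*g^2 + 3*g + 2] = -12*g^2 - 16*g + 3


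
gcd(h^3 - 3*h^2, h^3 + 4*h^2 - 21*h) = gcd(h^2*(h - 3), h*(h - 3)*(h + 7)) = h^2 - 3*h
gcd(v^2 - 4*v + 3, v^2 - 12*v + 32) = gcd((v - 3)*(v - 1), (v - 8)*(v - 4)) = 1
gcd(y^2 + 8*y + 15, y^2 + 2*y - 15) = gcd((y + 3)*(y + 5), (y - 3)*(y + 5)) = y + 5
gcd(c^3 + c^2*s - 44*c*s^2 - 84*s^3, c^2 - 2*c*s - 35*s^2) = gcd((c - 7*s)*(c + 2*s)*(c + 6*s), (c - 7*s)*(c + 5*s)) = -c + 7*s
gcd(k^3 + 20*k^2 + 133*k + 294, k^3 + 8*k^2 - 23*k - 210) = k^2 + 13*k + 42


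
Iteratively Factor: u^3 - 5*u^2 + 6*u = (u - 2)*(u^2 - 3*u) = u*(u - 2)*(u - 3)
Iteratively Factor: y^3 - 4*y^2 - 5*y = (y + 1)*(y^2 - 5*y) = y*(y + 1)*(y - 5)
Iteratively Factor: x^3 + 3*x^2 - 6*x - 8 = (x + 1)*(x^2 + 2*x - 8) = (x - 2)*(x + 1)*(x + 4)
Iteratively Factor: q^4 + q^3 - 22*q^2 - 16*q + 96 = (q + 4)*(q^3 - 3*q^2 - 10*q + 24) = (q - 2)*(q + 4)*(q^2 - q - 12) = (q - 2)*(q + 3)*(q + 4)*(q - 4)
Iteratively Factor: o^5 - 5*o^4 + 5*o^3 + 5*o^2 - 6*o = (o)*(o^4 - 5*o^3 + 5*o^2 + 5*o - 6) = o*(o - 3)*(o^3 - 2*o^2 - o + 2) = o*(o - 3)*(o - 1)*(o^2 - o - 2) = o*(o - 3)*(o - 1)*(o + 1)*(o - 2)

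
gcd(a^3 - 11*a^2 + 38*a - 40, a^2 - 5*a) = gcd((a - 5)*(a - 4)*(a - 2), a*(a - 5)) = a - 5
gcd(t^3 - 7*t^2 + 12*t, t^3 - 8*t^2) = t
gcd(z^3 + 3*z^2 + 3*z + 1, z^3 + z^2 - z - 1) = z^2 + 2*z + 1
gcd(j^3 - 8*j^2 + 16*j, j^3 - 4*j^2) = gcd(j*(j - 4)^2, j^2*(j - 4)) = j^2 - 4*j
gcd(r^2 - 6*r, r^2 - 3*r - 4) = 1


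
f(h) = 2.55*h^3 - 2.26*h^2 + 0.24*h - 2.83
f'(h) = 7.65*h^2 - 4.52*h + 0.24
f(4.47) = 180.84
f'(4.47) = 132.89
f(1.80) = 5.15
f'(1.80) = 16.89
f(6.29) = 543.85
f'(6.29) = 274.47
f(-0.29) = -3.15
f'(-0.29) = 2.19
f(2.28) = 16.19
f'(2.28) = 29.70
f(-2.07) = -35.63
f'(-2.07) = 42.38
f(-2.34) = -48.44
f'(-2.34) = 52.71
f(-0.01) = -2.83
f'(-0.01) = 0.29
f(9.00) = 1675.22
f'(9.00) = 579.21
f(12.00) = 4081.01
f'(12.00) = 1047.60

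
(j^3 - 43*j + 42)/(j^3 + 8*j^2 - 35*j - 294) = (j - 1)/(j + 7)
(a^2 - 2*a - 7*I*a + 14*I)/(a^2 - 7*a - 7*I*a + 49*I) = (a - 2)/(a - 7)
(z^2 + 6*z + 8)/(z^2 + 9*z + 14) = (z + 4)/(z + 7)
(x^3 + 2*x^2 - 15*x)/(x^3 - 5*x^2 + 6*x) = (x + 5)/(x - 2)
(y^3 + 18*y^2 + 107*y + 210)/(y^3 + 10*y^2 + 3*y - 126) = (y + 5)/(y - 3)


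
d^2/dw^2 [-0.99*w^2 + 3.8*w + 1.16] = -1.98000000000000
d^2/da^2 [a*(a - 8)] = 2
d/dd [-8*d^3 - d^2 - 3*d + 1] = -24*d^2 - 2*d - 3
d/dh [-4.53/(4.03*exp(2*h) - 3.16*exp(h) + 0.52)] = (36.5118*exp(h) - 14.3148)*exp(h)/(4.03*exp(2*h) - 3.16*exp(h) + 0.52)^2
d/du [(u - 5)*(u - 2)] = 2*u - 7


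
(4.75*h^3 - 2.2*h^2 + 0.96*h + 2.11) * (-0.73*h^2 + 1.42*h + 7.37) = -3.4675*h^5 + 8.351*h^4 + 31.1827*h^3 - 16.3911*h^2 + 10.0714*h + 15.5507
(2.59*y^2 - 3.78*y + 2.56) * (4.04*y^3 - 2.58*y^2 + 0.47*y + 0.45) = 10.4636*y^5 - 21.9534*y^4 + 21.3121*y^3 - 7.2159*y^2 - 0.4978*y + 1.152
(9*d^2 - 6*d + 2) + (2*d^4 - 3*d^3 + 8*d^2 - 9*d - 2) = 2*d^4 - 3*d^3 + 17*d^2 - 15*d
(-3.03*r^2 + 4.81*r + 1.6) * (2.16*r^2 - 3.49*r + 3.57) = -6.5448*r^4 + 20.9643*r^3 - 24.148*r^2 + 11.5877*r + 5.712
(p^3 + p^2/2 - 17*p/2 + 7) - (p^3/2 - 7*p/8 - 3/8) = p^3/2 + p^2/2 - 61*p/8 + 59/8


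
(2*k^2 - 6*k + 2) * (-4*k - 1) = -8*k^3 + 22*k^2 - 2*k - 2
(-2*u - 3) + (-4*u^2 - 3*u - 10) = -4*u^2 - 5*u - 13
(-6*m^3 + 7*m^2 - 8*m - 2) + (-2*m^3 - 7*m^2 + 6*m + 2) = -8*m^3 - 2*m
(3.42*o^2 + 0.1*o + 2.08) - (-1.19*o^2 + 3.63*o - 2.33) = 4.61*o^2 - 3.53*o + 4.41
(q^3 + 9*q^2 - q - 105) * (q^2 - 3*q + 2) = q^5 + 6*q^4 - 26*q^3 - 84*q^2 + 313*q - 210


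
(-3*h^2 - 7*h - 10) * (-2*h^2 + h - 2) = 6*h^4 + 11*h^3 + 19*h^2 + 4*h + 20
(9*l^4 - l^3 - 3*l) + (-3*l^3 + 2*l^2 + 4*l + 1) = 9*l^4 - 4*l^3 + 2*l^2 + l + 1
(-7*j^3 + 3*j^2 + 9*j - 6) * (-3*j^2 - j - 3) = 21*j^5 - 2*j^4 - 9*j^3 - 21*j + 18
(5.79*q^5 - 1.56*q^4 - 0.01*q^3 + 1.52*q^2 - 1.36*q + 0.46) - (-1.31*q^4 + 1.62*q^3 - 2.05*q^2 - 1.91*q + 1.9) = 5.79*q^5 - 0.25*q^4 - 1.63*q^3 + 3.57*q^2 + 0.55*q - 1.44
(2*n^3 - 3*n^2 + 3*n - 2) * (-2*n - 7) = -4*n^4 - 8*n^3 + 15*n^2 - 17*n + 14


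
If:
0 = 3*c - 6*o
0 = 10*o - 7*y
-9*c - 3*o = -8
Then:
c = 16/21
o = 8/21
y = 80/147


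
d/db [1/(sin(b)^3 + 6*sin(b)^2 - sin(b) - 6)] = (-3*sin(b)^2 - 12*sin(b) + 1)/((sin(b) + 6)^2*cos(b)^3)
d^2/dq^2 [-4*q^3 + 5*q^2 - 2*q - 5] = 10 - 24*q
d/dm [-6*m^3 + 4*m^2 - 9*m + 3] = -18*m^2 + 8*m - 9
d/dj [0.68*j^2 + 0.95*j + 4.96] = 1.36*j + 0.95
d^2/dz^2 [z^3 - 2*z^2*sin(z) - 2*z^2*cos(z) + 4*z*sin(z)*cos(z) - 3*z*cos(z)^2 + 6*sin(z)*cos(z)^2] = 2*sqrt(2)*z^2*sin(z + pi/4) - 8*z*sin(2*z) + 6*z*cos(2*z) - 8*sqrt(2)*z*cos(z + pi/4) + 6*z - 11*sin(z)/2 + 6*sin(2*z) - 27*sin(3*z)/2 - 4*cos(z) + 8*cos(2*z)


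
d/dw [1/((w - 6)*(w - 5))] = (11 - 2*w)/(w^4 - 22*w^3 + 181*w^2 - 660*w + 900)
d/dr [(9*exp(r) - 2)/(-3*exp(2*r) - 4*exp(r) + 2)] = (27*exp(2*r) - 12*exp(r) + 10)*exp(r)/(9*exp(4*r) + 24*exp(3*r) + 4*exp(2*r) - 16*exp(r) + 4)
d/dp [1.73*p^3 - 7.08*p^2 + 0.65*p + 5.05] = 5.19*p^2 - 14.16*p + 0.65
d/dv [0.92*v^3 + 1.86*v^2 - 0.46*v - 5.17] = 2.76*v^2 + 3.72*v - 0.46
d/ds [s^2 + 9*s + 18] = 2*s + 9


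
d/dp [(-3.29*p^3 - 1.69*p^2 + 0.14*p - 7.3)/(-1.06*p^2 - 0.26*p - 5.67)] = (3.4874*p^4 + 1.7108*p^3 + 56.5507*p^2 + 3.6886*p - 2.6918)/(1.1236*p^4 + 0.5512*p^3 + 12.088*p^2 + 2.9484*p + 32.1489)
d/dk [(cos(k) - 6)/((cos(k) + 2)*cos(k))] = (sin(k) - 12*sin(k)/cos(k)^2 - 12*tan(k))/(cos(k) + 2)^2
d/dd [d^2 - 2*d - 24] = 2*d - 2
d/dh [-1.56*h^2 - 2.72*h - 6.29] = -3.12*h - 2.72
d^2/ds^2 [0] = 0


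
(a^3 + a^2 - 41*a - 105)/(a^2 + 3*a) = a - 2 - 35/a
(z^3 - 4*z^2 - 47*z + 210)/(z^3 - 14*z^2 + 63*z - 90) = (z + 7)/(z - 3)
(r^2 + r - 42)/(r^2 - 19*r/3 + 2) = 3*(r + 7)/(3*r - 1)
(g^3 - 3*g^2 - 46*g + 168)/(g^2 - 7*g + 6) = (g^2 + 3*g - 28)/(g - 1)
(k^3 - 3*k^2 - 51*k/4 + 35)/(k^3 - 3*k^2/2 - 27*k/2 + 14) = (k - 5/2)/(k - 1)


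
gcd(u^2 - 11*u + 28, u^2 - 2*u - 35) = u - 7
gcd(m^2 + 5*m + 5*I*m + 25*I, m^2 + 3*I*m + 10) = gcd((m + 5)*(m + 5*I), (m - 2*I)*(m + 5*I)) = m + 5*I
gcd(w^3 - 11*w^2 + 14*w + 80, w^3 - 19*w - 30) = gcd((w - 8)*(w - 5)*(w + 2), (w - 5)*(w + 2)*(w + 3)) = w^2 - 3*w - 10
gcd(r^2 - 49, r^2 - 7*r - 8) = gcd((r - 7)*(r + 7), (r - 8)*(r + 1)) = 1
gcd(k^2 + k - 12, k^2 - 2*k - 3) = k - 3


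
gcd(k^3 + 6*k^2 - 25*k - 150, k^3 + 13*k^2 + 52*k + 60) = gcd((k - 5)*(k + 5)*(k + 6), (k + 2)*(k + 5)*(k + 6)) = k^2 + 11*k + 30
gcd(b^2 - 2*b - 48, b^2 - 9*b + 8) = b - 8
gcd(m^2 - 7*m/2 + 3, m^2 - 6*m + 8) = m - 2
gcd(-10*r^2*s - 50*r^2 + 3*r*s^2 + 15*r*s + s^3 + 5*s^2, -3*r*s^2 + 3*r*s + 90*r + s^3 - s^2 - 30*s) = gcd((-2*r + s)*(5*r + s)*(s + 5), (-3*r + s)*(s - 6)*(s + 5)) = s + 5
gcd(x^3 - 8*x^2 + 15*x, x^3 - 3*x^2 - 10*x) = x^2 - 5*x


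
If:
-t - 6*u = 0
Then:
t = -6*u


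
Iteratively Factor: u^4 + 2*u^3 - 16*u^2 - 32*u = (u)*(u^3 + 2*u^2 - 16*u - 32) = u*(u + 4)*(u^2 - 2*u - 8) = u*(u - 4)*(u + 4)*(u + 2)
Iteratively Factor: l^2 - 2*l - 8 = (l - 4)*(l + 2)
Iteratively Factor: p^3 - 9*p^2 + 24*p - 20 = (p - 5)*(p^2 - 4*p + 4) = (p - 5)*(p - 2)*(p - 2)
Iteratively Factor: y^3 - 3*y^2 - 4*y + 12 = (y - 3)*(y^2 - 4) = (y - 3)*(y - 2)*(y + 2)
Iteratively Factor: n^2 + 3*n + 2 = (n + 2)*(n + 1)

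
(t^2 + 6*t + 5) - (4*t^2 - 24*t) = -3*t^2 + 30*t + 5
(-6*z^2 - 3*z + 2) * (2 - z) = 6*z^3 - 9*z^2 - 8*z + 4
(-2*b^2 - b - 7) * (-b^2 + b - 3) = 2*b^4 - b^3 + 12*b^2 - 4*b + 21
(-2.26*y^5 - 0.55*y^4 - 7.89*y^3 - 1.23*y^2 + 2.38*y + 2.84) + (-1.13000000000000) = -2.26*y^5 - 0.55*y^4 - 7.89*y^3 - 1.23*y^2 + 2.38*y + 1.71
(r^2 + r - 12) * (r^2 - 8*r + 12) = r^4 - 7*r^3 - 8*r^2 + 108*r - 144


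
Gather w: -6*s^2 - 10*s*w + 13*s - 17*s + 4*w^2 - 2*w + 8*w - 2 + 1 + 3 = -6*s^2 - 4*s + 4*w^2 + w*(6 - 10*s) + 2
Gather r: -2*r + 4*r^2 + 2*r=4*r^2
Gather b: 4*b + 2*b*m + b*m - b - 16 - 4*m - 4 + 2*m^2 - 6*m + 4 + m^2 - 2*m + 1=b*(3*m + 3) + 3*m^2 - 12*m - 15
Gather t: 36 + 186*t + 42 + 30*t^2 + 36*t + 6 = 30*t^2 + 222*t + 84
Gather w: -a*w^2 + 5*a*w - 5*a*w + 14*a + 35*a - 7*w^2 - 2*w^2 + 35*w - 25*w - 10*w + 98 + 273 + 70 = 49*a + w^2*(-a - 9) + 441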